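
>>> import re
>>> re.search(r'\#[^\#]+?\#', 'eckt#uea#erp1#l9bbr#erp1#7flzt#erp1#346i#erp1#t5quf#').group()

'#uea#'

`re.search` tries every starting position until one works.
The match spans [4:9] → '#uea#'.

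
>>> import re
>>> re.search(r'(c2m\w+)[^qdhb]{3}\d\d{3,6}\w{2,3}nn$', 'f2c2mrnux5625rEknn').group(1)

The match spans [2:18] → 'c2mrnux5625rEknn'.
Captured: group 1 = 'c2mr'.

'c2mr'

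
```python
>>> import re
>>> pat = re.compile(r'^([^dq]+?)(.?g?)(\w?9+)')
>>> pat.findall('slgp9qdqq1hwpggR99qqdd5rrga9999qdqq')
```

The `?` after the quantifier makes it lazy — it takes as little as possible before letting the rest of the pattern try.
3 groups means the one result is a tuple of 3 captured strings — 1 here.

[('s', 'lg', 'p9')]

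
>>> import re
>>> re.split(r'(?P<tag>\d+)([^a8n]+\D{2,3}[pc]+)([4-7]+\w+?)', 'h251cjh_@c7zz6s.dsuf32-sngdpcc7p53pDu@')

['h', '251', 'cjh_@c7zz6s.dsuf32-sngdpcc', '7p', '53pDu@']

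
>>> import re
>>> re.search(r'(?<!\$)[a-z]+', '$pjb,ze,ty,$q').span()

(2, 4)

A negative assertion filters positions out without eating any characters.
`re.search` scans for the first position where the pattern succeeds.
The match spans [2:4] → 'jb'.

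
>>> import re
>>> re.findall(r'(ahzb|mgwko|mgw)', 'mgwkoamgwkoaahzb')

['mgwko', 'mgwko', 'ahzb']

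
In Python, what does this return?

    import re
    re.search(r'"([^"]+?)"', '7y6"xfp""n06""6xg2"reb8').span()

The match spans [3:8] → '"xfp"'.

(3, 8)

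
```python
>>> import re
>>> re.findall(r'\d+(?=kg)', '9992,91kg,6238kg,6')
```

The lookaround is zero-width — it requires the adjacent text to match without consuming it, so the asserted text isn't part of the match.
Scanning left to right: at [5:7] → '91'; at [10:14] → '6238'.
With no groups in the pattern, `findall` gives back each whole match — 2 here.

['91', '6238']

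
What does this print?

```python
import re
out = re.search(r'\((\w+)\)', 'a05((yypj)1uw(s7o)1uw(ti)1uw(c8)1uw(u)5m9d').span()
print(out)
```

(4, 10)

The match spans [4:10] → '(yypj)'.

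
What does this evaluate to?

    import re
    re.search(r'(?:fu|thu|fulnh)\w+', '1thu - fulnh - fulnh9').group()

'fulnh'

`re.search` scans for the first position where the pattern succeeds.
The match spans [7:12] → 'fulnh'.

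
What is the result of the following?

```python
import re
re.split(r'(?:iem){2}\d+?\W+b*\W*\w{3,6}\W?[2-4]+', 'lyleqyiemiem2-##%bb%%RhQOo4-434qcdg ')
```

['lyleqy', 'qcdg ']

Each match becomes a cut point; 2 segments remain.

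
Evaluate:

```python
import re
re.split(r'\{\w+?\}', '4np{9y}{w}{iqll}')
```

['4np', '', '', '']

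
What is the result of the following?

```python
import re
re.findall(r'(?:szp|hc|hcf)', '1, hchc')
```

['hc', 'hc']

Matches: at [3:5] → 'hc'; at [5:7] → 'hc'.
No capturing groups, so `findall` returns the 2 full match strings.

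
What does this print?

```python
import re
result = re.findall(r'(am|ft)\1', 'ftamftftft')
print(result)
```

['ft']

After group 1 captures some text, `\1` only succeeds where that same text appears again.
Walking the string: at [4:8] match 'ftft', group 1 = 'ft'.
One capturing group, so `findall` returns just the captured substring from the one match — 1 in all.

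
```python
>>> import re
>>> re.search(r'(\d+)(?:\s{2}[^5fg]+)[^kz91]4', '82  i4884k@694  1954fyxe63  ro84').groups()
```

The pattern matches one or more of a digit (captured); then exactly 2 of whitespace, then one or more of any character except [5fg] (non-capturing group); then any character except [kz91], then a literal '4'.
`search` walks the string left to right and returns the first match it finds.
The match spans [0:20] → '82  i4884k@694  1954'.
Captured: group 1 = '82'.

('82',)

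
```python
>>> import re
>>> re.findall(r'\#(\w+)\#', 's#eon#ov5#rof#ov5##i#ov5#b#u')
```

['eon', 'rof', 'i', 'b']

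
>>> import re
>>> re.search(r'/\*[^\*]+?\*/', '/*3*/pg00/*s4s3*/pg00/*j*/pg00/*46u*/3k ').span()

(0, 5)

`search` walks the string left to right and returns the first match it finds.
The match spans [0:5] → '/*3*/'.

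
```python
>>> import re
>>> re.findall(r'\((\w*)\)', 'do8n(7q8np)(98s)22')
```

['7q8np', '98s']

`findall` collects group 1 from each match (2 total).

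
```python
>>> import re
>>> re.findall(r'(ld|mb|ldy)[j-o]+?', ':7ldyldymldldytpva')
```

Matches: at [2:6] match 'ldyl', group 1 = 'ldy'; at [9:12] match 'ldl', group 1 = 'ld'.
One capturing group, so `findall` returns just the captured substring from each match — 2 in all.

['ldy', 'ld']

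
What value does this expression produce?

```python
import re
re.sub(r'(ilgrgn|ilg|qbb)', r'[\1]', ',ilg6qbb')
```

`\1` in the replacement pulls in group 1's text for each match.

',[ilg]6[qbb]'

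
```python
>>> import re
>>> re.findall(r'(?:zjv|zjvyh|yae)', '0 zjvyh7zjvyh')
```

Alternation tries branches left to right and keeps the first one that lets the overall match succeed at that position.
Scanning left to right: at [2:5] → 'zjv'; at [8:11] → 'zjv'.
Since nothing is captured, `findall` lists the 2 matched substrings directly.

['zjv', 'zjv']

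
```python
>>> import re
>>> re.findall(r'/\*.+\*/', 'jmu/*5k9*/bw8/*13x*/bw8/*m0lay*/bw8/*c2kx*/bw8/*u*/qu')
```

Matches: at [3:51] → '/*5k9*/bw8/*13x*/bw8/*m0lay*/bw8/*c2kx*/bw8/*u*/'.
No capturing groups, so `findall` returns the 1 full match string.

['/*5k9*/bw8/*13x*/bw8/*m0lay*/bw8/*c2kx*/bw8/*u*/']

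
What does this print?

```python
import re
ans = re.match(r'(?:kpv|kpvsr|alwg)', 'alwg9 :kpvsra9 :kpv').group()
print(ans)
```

alwg

`re.match` won't scan ahead — the pattern has to work from the very first character.
The match spans [0:4] → 'alwg'.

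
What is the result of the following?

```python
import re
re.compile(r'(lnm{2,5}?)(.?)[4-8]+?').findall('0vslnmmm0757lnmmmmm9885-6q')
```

[('lnmmm', '0'), ('lnmmmmm', '9')]

2 groups means each result is a tuple of 2 captured strings — 2 here.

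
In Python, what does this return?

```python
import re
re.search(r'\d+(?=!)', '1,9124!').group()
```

'9124'

Because the assertion is zero-width, the text it checks is not consumed and won't appear in the result.
The match spans [2:6] → '9124'.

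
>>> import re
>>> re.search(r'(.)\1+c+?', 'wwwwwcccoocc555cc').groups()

After group 1 captures some text, `\1` only succeeds where that same text appears again.
`search` walks the string left to right and returns the first match it finds.
The match spans [0:6] → 'wwwwwc'.
Captured: group 1 = 'w'.

('w',)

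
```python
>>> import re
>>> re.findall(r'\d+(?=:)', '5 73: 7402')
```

['73']

The lookaround is zero-width — it requires the adjacent text to match without consuming it, so the asserted text isn't part of the match.
No capturing groups, so `findall` returns the 1 full match string.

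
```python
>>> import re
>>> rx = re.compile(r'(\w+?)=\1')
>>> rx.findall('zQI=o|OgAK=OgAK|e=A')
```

The backreference `\1` re-matches whatever the first group consumed, character for character.
Matches: at [6:15] match 'OgAK=OgAK', group 1 = 'OgAK'.
With a single group, `findall` returns only what that group captured — 1 item.

['OgAK']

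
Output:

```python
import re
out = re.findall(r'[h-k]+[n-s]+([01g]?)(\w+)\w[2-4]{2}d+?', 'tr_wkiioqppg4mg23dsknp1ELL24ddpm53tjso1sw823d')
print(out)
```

This matches one or more of a character in [h-k], then one or more of a character in [n-s]; then optionally one of [01g] (captured); then one or more of a word character (captured); then a word character, then exactly 2 of a character in [2-4], then one or more of the literal 'd' (lazy).
Walking the string: at [4:45] match 'kiioqppg4mg23dsknp1ELL24ddpm53tjso1sw823d', groups = ('g', '4mg23dsknp1ELL24ddpm53tjso1sw').
With 2 capturing groups, `findall` returns a 2-tuple per match.

[('g', '4mg23dsknp1ELL24ddpm53tjso1sw')]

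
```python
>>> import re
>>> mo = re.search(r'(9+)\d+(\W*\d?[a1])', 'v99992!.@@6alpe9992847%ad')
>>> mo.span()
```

(1, 12)

The match spans [1:12] → '99992!.@@6a'.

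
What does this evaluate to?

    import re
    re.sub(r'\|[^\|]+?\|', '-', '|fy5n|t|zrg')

Matches: at [0:6] → '|fy5n|'.
Each match is replaced by '-'.

'-t|zrg'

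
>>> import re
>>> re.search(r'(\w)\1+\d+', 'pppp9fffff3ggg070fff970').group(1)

'p'

After group 1 captures some text, `\1` only succeeds where that same text appears again.
`re.search` scans for the first position where the pattern succeeds.
The match spans [0:5] → 'pppp9'.
Captured: group 1 = 'p'.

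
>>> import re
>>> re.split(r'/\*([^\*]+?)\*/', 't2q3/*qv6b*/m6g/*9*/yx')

['t2q3', 'qv6b', 'm6g', '9', 'yx']

The group in the pattern means `split` returns the separators' captures alongside the pieces.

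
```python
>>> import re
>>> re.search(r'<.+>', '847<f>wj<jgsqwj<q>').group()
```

'<f>wj<jgsqwj<q>'

`re.search` scans for the first position where the pattern succeeds.
The match spans [3:18] → '<f>wj<jgsqwj<q>'.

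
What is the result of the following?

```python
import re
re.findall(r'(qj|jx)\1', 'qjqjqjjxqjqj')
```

['qj', 'qj']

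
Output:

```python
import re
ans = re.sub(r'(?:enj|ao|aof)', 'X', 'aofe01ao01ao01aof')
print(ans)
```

`|` is ordered: at each position the engine commits to the first alternative that works.
Every occurrence is swapped for 'X'.

Xfe01X01X01Xf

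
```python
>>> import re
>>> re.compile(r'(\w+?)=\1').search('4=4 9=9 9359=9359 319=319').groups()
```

('4',)

The match spans [0:3] → '4=4'.
Captured: group 1 = '4'.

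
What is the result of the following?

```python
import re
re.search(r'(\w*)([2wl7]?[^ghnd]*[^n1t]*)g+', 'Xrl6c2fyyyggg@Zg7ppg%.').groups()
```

('Xrl6c2fyyyggg', '@Zg7pp')

The match spans [0:20] → 'Xrl6c2fyyyggg@Zg7ppg'.
Captured: group 1 = 'Xrl6c2fyyyggg', group 2 = '@Zg7pp'.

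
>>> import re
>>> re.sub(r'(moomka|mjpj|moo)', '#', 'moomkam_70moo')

'#m_70#'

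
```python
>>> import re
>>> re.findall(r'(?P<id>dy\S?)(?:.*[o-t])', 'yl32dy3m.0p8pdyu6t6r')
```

['dy3']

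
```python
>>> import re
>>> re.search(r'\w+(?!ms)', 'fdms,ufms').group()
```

`(?!…)`/`(?<!…)` only lets a position through if the neighbouring text does NOT match; no characters are consumed.
`search` walks the string left to right and returns the first match it finds.
The match spans [0:4] → 'fdms'.

'fdms'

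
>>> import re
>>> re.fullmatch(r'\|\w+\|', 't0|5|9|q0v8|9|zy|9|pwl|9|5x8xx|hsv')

For `fullmatch`, every character of the input must be accounted for by the pattern.
Here the string isn't matched end-to-end, so the call returns None.

None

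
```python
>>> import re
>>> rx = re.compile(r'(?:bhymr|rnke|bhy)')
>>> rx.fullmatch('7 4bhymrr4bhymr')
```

None

`re.fullmatch` requires the pattern to consume the entire string.
Here there's no way to consume every character, so the call returns None.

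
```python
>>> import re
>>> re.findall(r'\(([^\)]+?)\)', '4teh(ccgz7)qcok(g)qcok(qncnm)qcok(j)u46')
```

Walking the string: at [4:11] match '(ccgz7)', group 1 = 'ccgz7'; at [15:18] match '(g)', group 1 = 'g'; at [22:29] match '(qncnm)', group 1 = 'qncnm'; at [33:36] match '(j)', group 1 = 'j'.
With a single group, `findall` returns only what that group captured — 4 items.

['ccgz7', 'g', 'qncnm', 'j']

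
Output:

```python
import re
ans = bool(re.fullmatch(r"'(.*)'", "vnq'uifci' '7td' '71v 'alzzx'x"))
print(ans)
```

`re.fullmatch` is like wrapping the pattern in `^…$` (in single-line mode).
Here the pattern can't cover the whole string, so the call returns None, and `bool(None)` is False.

False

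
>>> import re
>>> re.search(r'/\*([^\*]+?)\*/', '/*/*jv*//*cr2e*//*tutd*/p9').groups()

('jv',)

`search` walks the string left to right and returns the first match it finds.
The match spans [2:8] → '/*jv*/'.
Captured: group 1 = 'jv'.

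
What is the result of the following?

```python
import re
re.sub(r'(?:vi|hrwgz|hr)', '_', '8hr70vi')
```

Every occurrence is swapped for '_'.

'8_70_'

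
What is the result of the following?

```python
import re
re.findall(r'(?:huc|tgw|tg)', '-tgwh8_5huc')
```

['tgw', 'huc']

Alternation tries branches left to right and keeps the first one that lets the overall match succeed at that position.
Matches: at [1:4] → 'tgw'; at [8:11] → 'huc'.
No capturing groups, so `findall` returns the 2 full match strings.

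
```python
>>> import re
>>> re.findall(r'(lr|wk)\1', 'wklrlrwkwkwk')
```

['lr', 'wk']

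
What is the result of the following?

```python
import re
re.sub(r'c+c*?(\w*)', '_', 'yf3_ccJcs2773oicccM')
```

'yf3__'

Pattern: one or more of a literal 'c'; then zero or more of a literal 'c' (lazy); then zero or more of a word character (captured).
`sub` substitutes '_' at each match site.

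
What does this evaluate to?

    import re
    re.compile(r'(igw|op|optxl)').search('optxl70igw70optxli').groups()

`|` is ordered: at each position the engine commits to the first alternative that works.
`re.search` scans for the first position where the pattern succeeds.
The match spans [0:2] → 'op'.
Captured: group 1 = 'op'.

('op',)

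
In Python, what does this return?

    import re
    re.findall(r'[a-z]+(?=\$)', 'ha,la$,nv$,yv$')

The `(?=…)`/`(?<=…)` assertion just peeks at neighbouring text; it doesn't advance the match position.
Walking the string: at [3:5] → 'la'; at [7:9] → 'nv'; at [11:13] → 'yv'.
With no groups in the pattern, `findall` gives back each whole match — 3 here.

['la', 'nv', 'yv']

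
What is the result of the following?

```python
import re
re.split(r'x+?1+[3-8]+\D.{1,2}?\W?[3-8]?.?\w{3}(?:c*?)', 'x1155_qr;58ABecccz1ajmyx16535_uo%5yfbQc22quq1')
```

['', 'cccz1ajmy', 'c22quq1']

Each match becomes a cut point; 3 segments remain.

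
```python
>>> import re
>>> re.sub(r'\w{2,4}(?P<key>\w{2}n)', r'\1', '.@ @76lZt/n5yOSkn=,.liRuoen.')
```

Each match is replaced using the text its own group 1 captured.

'.@ @76lZt/Skn=,.oen.'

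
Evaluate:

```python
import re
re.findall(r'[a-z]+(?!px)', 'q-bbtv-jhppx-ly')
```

The negative lookaround is zero-width — it rules out positions where the adjacent text would match, without consuming anything.
Matches: at [0:1] → 'q'; at [2:6] → 'bbtv'; at [7:12] → 'jhppx'; at [13:15] → 'ly'.
No capturing groups, so `findall` returns the 4 full match strings.

['q', 'bbtv', 'jhppx', 'ly']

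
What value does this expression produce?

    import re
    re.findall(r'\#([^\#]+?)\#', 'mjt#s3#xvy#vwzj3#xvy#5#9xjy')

['s3', 'vwzj3', '5']

Walking the string: at [3:7] match '#s3#', group 1 = 's3'; at [10:17] match '#vwzj3#', group 1 = 'vwzj3'; at [20:23] match '#5#', group 1 = '5'.
With a single group, `findall` returns only what that group captured — 3 items.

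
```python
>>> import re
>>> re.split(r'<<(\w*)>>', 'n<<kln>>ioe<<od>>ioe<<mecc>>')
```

['n', 'kln', 'ioe', 'od', 'ioe', 'mecc', '']

With a capturing group present, the delimiter's captured portion is kept in the result list.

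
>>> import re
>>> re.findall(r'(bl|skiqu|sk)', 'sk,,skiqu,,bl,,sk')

['sk', 'skiqu', 'bl', 'sk']

Branches in `(...|...)` are attempted left-to-right; the first branch that allows the whole pattern to succeed is taken.
Scanning left to right: at [0:2] match 'sk', group 1 = 'sk'; at [4:9] match 'skiqu', group 1 = 'skiqu'; at [11:13] match 'bl', group 1 = 'bl'; at [15:17] match 'sk', group 1 = 'sk'.
`findall` collects group 1 from each match (4 total).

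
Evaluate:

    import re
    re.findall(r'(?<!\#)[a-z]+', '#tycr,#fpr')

`(?!…)`/`(?<!…)` only lets a position through if the neighbouring text does NOT match; no characters are consumed.
With no groups in the pattern, `findall` gives back each whole match — 2 here.

['ycr', 'pr']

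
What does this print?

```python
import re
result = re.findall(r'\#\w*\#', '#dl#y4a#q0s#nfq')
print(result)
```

`findall` yields the raw match text (2 of them) because the pattern has no groups.

['#dl#', '#q0s#']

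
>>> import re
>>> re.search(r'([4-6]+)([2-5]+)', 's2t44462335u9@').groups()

Pattern: one or more of a character in [4-6] (captured); then one or more of a character in [2-5] (captured).
`search` walks the string left to right and returns the first match it finds.
The match spans [3:11] → '44462335'.
Captured: group 1 = '4446', group 2 = '2335'.

('4446', '2335')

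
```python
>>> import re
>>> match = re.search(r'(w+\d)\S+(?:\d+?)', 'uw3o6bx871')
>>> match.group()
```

Pattern: one or more of a literal 'w', then a digit (captured); then one or more of a non-whitespace character; then one or more of a digit (lazy) (non-capturing group).
`search` walks the string left to right and returns the first match it finds.
The match spans [1:10] → 'w3o6bx871'.
Captured: group 1 = 'w3'.

'w3o6bx871'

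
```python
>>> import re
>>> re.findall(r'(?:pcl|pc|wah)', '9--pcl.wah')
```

['pcl', 'wah']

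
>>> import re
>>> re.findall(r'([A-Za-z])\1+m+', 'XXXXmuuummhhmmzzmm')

['X', 'u', 'h', 'z']

After group 1 captures some text, `\1` only succeeds where that same text appears again.
Scanning left to right: at [0:5] match 'XXXXm', group 1 = 'X'; at [5:10] match 'uuumm', group 1 = 'u'; at [10:14] match 'hhmm', group 1 = 'h'; at [14:18] match 'zzmm', group 1 = 'z'.
`findall` collects group 1 from each match (4 total).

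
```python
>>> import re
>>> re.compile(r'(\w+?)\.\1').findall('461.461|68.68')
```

A backreference is literal: `\1` must see the identical characters the first group matched.
Because there's exactly one group, `findall` drops the full match and keeps group 1 from each hit.

['461', '68']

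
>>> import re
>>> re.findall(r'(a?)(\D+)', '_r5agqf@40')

[('', '_r'), ('a', 'gqf@')]

The pattern matches optionally a literal 'a' (captured); then one or more of a non-digit (captured).
Matches: at [0:2] match '_r', groups = ('', '_r'); at [3:8] match 'agqf@', groups = ('a', 'gqf@').
2 groups means each result is a tuple of 2 captured strings — 2 here.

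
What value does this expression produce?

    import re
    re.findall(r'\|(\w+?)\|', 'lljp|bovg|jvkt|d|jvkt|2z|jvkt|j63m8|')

Walking the string: at [4:10] match '|bovg|', group 1 = 'bovg'; at [14:17] match '|d|', group 1 = 'd'; at [21:25] match '|2z|', group 1 = '2z'; at [29:36] match '|j63m8|', group 1 = 'j63m8'.
One capturing group, so `findall` returns just the captured substring from each match — 4 in all.

['bovg', 'd', '2z', 'j63m8']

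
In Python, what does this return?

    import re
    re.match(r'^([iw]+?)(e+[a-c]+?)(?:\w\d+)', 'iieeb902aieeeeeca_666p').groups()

This matches anchored at the start of the string; then one or more of one of [iw] (lazy) (captured); then one or more of the literal 'e', then one or more of a character in [a-c] (lazy) (captured); then a word character, then one or more of a digit (non-capturing group).
`re.match` only tries the pattern at the start of the string.
The match spans [0:8] → 'iieeb902'.
Captured: group 1 = 'ii', group 2 = 'eeb'.

('ii', 'eeb')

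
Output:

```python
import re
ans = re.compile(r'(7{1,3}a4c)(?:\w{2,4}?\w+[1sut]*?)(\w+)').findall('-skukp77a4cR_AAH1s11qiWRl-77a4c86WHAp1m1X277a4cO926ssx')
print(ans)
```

[('77a4c', 'l'), ('77a4c', 'x')]

With 2 capturing groups, `findall` returns a 2-tuple per match.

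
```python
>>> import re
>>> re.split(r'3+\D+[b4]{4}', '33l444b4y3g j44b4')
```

['', '4y', '']

`split` removes every match and returns the 3 fragments in between.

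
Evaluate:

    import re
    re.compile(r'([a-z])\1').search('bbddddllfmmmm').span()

(0, 2)

`\1` is not a pattern — it's the concrete string captured by group 1, re-applied verbatim.
The match spans [0:2] → 'bb'.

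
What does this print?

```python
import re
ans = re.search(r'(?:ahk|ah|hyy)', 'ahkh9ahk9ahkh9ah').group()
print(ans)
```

ahk

Alternation tries branches left to right and keeps the first one that lets the overall match succeed at that position.
The match spans [0:3] → 'ahk'.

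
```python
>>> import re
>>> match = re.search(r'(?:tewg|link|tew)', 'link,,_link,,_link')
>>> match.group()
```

`re.search` scans for the first position where the pattern succeeds.
The match spans [0:4] → 'link'.

'link'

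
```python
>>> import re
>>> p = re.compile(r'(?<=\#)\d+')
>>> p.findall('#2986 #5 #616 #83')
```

Lookahead/lookbehind check context without consuming it, so the matched span excludes the asserted characters.
With no groups in the pattern, `findall` gives back each whole match — 4 here.

['2986', '5', '616', '83']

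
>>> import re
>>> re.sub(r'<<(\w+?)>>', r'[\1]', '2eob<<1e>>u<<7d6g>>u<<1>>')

'2eob[1e]u[7d6g]u[1]'

`\1` in the replacement pulls in group 1's text for each match.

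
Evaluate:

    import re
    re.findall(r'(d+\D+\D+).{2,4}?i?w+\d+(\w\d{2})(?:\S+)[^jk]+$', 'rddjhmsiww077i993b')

This matches one or more of the literal 'd', then one or more of a non-digit, then one or more of a non-digit (captured); then 2 to 4 of any character (lazy), then optionally a literal 'i', then one or more of the literal 'w'; then one or more of a digit; then a word character, then exactly 2 of a digit (captured); then one or more of a non-whitespace character (non-capturing group); then one or more of any character except [jk]; then anchored at the end.
`findall` packs the 2 group values into a tuple for every match.

[('ddjhms', 'i99')]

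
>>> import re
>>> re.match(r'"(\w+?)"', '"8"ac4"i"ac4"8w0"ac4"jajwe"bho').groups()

('8',)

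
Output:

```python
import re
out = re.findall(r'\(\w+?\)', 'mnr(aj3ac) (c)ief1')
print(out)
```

Scanning left to right: at [3:10] → '(aj3ac)'; at [11:14] → '(c)'.
`findall` yields the raw match text (2 of them) because the pattern has no groups.

['(aj3ac)', '(c)']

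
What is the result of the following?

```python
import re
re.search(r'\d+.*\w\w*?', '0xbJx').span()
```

The pattern matches one or more of a digit, then zero or more of any character; then a word character, then zero or more of a word character (lazy).
`search` walks the string left to right and returns the first match it finds.
The match spans [0:5] → '0xbJx'.

(0, 5)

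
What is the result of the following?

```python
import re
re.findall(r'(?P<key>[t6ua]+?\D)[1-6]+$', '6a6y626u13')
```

['6u']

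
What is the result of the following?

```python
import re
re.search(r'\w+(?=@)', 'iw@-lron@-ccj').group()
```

Because the assertion is zero-width, the text it checks is not consumed and won't appear in the result.
`search` walks the string left to right and returns the first match it finds.
The match spans [0:2] → 'iw'.

'iw'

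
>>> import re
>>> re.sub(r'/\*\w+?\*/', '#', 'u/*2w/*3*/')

Matches: at [5:10] → '/*3*/'.
`sub` substitutes '#' at each match site.

'u/*2w#'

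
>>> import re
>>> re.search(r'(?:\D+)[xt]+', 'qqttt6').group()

'qqttt'

The match spans [0:5] → 'qqttt'.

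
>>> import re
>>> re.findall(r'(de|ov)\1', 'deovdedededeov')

['de', 'de']

The backreference `\1` re-matches whatever the first group consumed, character for character.
One capturing group, so `findall` returns just the captured substring from each match — 2 in all.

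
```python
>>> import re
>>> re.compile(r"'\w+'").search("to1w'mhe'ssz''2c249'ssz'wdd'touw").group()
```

"'mhe'"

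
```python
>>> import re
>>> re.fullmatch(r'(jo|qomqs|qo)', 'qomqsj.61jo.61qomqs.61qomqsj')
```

None

`re.fullmatch` requires the pattern to consume the entire string.
Here there's no way to consume every character, so the call returns None.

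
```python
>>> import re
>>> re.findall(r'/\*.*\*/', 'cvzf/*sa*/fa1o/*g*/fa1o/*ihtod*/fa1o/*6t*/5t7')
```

Since nothing is captured, `findall` lists the 1 matched substring directly.

['/*sa*/fa1o/*g*/fa1o/*ihtod*/fa1o/*6t*/']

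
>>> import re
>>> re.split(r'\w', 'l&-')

The pattern matches a word character.
Matches to split on: at [0:1] → 'l'.
Each match becomes a cut point; 2 segments remain.

['', '&-']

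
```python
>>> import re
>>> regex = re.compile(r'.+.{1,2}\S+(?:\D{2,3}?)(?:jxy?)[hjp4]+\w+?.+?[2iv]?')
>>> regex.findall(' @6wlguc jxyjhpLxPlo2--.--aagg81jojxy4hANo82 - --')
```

[' @6wlguc jxyjhpLxPlo2--.--aagg81jojxy4hAN']

The pattern matches one or more of any character, then 1 to 2 of any character, then one or more of a non-whitespace character; then 2 to 3 of a non-digit (lazy) (non-capturing group); then the literal 'jx', then optionally a literal 'y' (non-capturing group); then one or more of one of [hjp4], then one or more of a word character (lazy); then one or more of any character (lazy), then optionally one of [2iv].
With the lazy modifier that quantifier settles for the fewest repetitions that let the rest of the pattern succeed (the atoms after it are unaffected and can still be greedy).
Scanning left to right: at [0:41] → ' @6wlguc jxyjhpLxPlo2--.--aagg81jojxy4hAN'.
`findall` yields the raw match text (1 of them) because the pattern has no groups.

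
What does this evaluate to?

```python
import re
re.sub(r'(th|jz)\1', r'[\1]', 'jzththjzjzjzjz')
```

A backreference is literal: `\1` must see the identical characters the first group matched.
The replacement refers to a captured group, so each match is rewritten using its own captured text.

'jz[th][jz][jz]'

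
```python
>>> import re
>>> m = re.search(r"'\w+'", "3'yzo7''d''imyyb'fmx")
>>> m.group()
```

"'yzo7'"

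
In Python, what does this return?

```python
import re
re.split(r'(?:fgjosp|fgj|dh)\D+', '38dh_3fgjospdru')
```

['38', '3', '']

The string is cut at each match, leaving 3 pieces.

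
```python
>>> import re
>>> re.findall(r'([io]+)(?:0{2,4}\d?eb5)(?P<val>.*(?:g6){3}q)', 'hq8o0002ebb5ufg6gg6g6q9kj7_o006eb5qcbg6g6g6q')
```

Pattern: one or more of one of [io] (captured); then 2 to 4 of a literal '0', then optionally a digit, then the literal 'eb5' (non-capturing group); then zero or more of any character, then the literal 'g6' repeated 3 times, then a literal 'q' (captured as 'val').
Scanning left to right: at [27:44] match 'o006eb5qcbg6g6g6q', groups = ('o', 'qcbg6g6g6q').
`findall` packs the 2 group values into a tuple for every match.

[('o', 'qcbg6g6g6q')]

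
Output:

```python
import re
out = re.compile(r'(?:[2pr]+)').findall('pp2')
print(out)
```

['pp2']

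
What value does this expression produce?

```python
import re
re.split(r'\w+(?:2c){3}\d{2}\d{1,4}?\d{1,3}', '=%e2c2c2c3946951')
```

With the lazy modifier that quantifier settles for the fewest repetitions that let the rest of the pattern succeed (the atoms after it are unaffected and can still be greedy).
The string is cut at each match, leaving 2 pieces.

['=%', '1']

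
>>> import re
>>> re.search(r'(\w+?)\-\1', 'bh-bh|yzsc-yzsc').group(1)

'bh'

The backreference `\1` re-matches whatever the first group consumed, character for character.
`re.search` tries every starting position until one works.
The match spans [0:5] → 'bh-bh'.
Captured: group 1 = 'bh'.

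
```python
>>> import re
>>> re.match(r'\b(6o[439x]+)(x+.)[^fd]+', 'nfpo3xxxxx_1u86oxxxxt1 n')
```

None

`match` is anchored at position 0; if the pattern doesn't fit there, it returns None.
Here position 0 doesn't satisfy it, so the call returns None.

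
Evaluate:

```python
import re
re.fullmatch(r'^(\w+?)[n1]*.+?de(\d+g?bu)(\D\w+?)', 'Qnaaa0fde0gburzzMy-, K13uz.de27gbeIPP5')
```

None

`fullmatch` succeeds only if the pattern covers the string from start to end.
Here the string isn't matched end-to-end, so the call returns None.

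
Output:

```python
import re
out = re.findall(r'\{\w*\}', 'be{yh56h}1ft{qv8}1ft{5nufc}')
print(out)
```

Since nothing is captured, `findall` lists the 3 matched substrings directly.

['{yh56h}', '{qv8}', '{5nufc}']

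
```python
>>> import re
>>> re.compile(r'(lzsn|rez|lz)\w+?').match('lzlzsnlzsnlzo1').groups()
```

('lz',)

The match spans [0:3] → 'lzl'.
Captured: group 1 = 'lz'.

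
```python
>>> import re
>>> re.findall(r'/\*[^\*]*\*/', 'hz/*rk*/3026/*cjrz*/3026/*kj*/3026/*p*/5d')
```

Scanning left to right: at [2:8] → '/*rk*/'; at [12:20] → '/*cjrz*/'; at [24:30] → '/*kj*/'; at [34:39] → '/*p*/'.
With no groups in the pattern, `findall` gives back each whole match — 4 here.

['/*rk*/', '/*cjrz*/', '/*kj*/', '/*p*/']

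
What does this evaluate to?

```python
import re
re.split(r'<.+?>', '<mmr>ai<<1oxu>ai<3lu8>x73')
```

A non-greedy quantifier consumes as few characters as it can — just enough that the remainder of the pattern still matches from where it stops; whatever follows it matches normally.
Each match becomes a cut point; 4 segments remain.

['', 'ai', 'ai', 'x73']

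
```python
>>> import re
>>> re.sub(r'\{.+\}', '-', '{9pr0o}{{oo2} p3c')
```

Matches: at [0:13] → '{9pr0o}{{oo2}'.
Each match is replaced by '-'.

'- p3c'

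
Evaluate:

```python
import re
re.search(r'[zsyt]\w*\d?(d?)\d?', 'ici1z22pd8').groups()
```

('',)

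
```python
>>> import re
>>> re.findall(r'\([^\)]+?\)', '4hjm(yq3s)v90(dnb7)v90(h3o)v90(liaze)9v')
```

['(yq3s)', '(dnb7)', '(h3o)', '(liaze)']

`findall` yields the raw match text (4 of them) because the pattern has no groups.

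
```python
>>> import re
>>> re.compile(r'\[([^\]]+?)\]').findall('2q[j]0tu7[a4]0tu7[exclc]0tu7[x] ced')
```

['j', 'a4', 'exclc', 'x']

With a single group, `findall` returns only what that group captured — 4 items.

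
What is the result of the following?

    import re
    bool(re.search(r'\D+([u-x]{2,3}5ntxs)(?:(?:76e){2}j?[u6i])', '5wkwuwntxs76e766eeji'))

False

Here nothing in the string fits, so the call returns None, and `bool(None)` is False.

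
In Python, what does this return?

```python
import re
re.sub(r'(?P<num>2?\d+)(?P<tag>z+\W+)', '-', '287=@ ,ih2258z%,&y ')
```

'287=@ ,ih-y '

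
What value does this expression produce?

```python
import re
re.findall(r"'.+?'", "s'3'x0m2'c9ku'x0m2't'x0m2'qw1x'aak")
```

["'3'", "'c9ku'", "'t'", "'qw1x'"]

The `?` after the quantifier makes it lazy — it takes as little as possible before letting the rest of the pattern try.
Scanning left to right: at [1:4] → "'3'"; at [8:14] → "'c9ku'"; at [18:21] → "'t'"; at [25:31] → "'qw1x'".
Since nothing is captured, `findall` lists the 4 matched substrings directly.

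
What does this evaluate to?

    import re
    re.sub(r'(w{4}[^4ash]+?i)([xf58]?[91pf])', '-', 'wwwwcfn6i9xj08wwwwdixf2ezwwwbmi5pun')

This matches exactly 4 of the literal 'w', then one or more of any character except [4ash] (lazy), then a literal 'i' (captured); then optionally one of [xf58], then one of [91pf] (captured).
A `+?`/`*?`/`{m,n}?` starts at its minimum and grows only as far as needed for what follows to match.
Matches: at [0:10] → 'wwwwcfn6i9'; at [14:22] → 'wwwwdixf'.
Each match is replaced by '-'.

'-xj08-2ezwwwbmi5pun'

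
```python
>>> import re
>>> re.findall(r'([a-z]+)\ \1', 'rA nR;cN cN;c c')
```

A backreference is literal: `\1` must see the identical characters the first group matched.
`findall` collects group 1 from the one match (1 total).

['c']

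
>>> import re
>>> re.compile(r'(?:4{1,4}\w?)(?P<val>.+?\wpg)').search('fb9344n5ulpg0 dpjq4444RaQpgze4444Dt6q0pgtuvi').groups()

('5ulpg',)

Pattern: 1 to 4 of the literal '4', then optionally a word character (non-capturing group); then one or more of any character (lazy), then a word character, then the literal 'pg' (captured as 'val').
`re.search` scans for the first position where the pattern succeeds.
The match spans [4:12] → '44n5ulpg'.
Captured: group 1 = '5ulpg'.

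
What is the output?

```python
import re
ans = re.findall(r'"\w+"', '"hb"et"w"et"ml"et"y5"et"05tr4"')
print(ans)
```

['"hb"', '"w"', '"ml"', '"y5"', '"05tr4"']

Matches: at [0:4] → '"hb"'; at [6:9] → '"w"'; at [11:15] → '"ml"'; at [17:21] → '"y5"'; at [23:30] → '"05tr4"'.
`findall` yields the raw match text (5 of them) because the pattern has no groups.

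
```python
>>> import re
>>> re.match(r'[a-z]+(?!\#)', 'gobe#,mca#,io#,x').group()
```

`(?!…)`/`(?<!…)` only lets a position through if the neighbouring text does NOT match; no characters are consumed.
`match` is anchored at position 0; if the pattern doesn't fit there, it returns None.
The match spans [0:3] → 'gob'.

'gob'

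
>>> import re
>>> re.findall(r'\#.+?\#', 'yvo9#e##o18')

A `+?`/`*?`/`{m,n}?` starts at its minimum and grows only as far as needed for what follows to match.
Matches: at [4:7] → '#e#'.
Since nothing is captured, `findall` lists the 1 matched substring directly.

['#e#']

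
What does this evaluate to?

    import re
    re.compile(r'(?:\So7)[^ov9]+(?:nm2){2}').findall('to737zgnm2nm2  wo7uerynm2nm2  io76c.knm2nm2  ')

Pattern: a non-whitespace character, then the literal 'o7' (non-capturing group); then one or more of any character except [ov9], then the literal 'nm2' repeated 2 times.
Since nothing is captured, `findall` lists the 3 matched substrings directly.

['to737zgnm2nm2', 'wo7uerynm2nm2', 'io76c.knm2nm2']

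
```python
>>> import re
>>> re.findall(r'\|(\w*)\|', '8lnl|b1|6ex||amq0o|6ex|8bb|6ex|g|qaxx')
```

Scanning left to right: at [4:8] match '|b1|', group 1 = 'b1'; at [11:13] match '||', group 1 = ''; at [18:23] match '|6ex|', group 1 = '6ex'; at [26:31] match '|6ex|', group 1 = '6ex'.
With a single group, `findall` returns only what that group captured — 4 items.

['b1', '', '6ex', '6ex']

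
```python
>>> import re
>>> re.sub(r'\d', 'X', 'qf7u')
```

The pattern matches a digit.
Matches: at [2:3] → '7'.
Every occurrence is swapped for 'X'.

'qfXu'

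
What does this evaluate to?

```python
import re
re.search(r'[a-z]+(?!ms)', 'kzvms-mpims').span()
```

The negative lookahead/lookbehind blocks any match where the forbidden context is present.
The match spans [0:5] → 'kzvms'.

(0, 5)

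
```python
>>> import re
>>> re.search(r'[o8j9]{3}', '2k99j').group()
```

'99j'

Pattern: exactly 3 of one of [o8j9].
The match spans [2:5] → '99j'.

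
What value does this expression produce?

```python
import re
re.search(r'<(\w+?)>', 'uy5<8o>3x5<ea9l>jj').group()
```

Unlike `match`, `search` isn't anchored — it looks for the pattern anywhere in the string.
The match spans [3:7] → '<8o>'.
Captured: group 1 = '8o'.

'<8o>'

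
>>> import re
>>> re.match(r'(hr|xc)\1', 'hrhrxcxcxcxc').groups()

('hr',)

The match spans [0:4] → 'hrhr'.
Captured: group 1 = 'hr'.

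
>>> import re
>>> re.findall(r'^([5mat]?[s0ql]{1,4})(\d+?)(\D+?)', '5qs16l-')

[('5qs', '16', 'l')]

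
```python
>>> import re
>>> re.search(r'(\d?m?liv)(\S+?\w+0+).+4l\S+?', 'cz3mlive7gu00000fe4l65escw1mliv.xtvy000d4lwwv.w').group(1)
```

Pattern: optionally a digit, then optionally a literal 'm', then the literal 'liv' (captured); then one or more of a non-whitespace character (lazy), then one or more of a word character, then one or more of the literal '0' (captured); then one or more of any character, then the literal '4l', then one or more of a non-whitespace character (lazy).
A non-greedy quantifier consumes as few characters as it can — just enough that the remainder of the pattern still matches from where it stops; whatever follows it matches normally.
Unlike `match`, `search` isn't anchored — it looks for the pattern anywhere in the string.
The match spans [2:43] → '3mlive7gu00000fe4l65escw1mliv.xtvy000d4lw'.
Captured: group 1 = '3mliv', group 2 = 'e7gu00000'.

'3mliv'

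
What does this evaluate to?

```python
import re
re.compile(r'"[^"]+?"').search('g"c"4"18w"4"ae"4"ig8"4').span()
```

Unlike `match`, `search` isn't anchored — it looks for the pattern anywhere in the string.
The match spans [1:4] → '"c"'.

(1, 4)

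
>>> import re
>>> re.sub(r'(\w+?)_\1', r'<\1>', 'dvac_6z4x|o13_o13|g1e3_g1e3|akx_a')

'dvac_6z4x|<o13>|<g1e3>|akx_a'

`\1` is not a pattern — it's the concrete string captured by group 1, re-applied verbatim.
Matches: at [10:17] → 'o13_o13'; at [18:27] → 'g1e3_g1e3'.
`\1` in the replacement pulls in group 1's text for each match.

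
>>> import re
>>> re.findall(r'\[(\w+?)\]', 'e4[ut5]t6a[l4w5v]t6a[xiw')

Matches: at [2:7] match '[ut5]', group 1 = 'ut5'; at [10:17] match '[l4w5v]', group 1 = 'l4w5v'.
Because there's exactly one group, `findall` drops the full match and keeps group 1 from each hit.

['ut5', 'l4w5v']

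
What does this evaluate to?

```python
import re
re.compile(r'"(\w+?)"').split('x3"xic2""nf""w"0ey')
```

['x3', 'xic2', '', 'nf', '', 'w', '0ey']

Matches to split on: at [2:8] → '"xic2"'; at [8:12] → '"nf"'; at [12:15] → '"w"'.
The group in the pattern means `split` returns the separators' captures alongside the pieces.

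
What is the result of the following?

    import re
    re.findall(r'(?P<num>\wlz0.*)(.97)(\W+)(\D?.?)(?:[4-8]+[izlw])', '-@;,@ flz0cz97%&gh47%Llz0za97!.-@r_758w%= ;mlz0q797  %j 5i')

[('flz0cz97%&gh47%Llz0za97!.-@r_758w%= ;mlz0q', '797', '  %', 'j ')]

This matches a word character, then the literal 'lz0', then zero or more of any character (captured as 'num'); then any character, then the literal '97' (captured); then one or more of a non-word character (captured); then optionally a non-digit, then optionally any character (captured); then one or more of a character in [4-8], then one of [izlw] (non-capturing group).
Matches: at [6:58] match 'flz0cz97%&gh47%Llz0za97!.-@r_758w%= ;mlz0q797  %j 5i', groups = ('flz0cz97%&gh47%Llz0za97!.-@r_758w%= ;mlz0q', '797', '  %', 'j ').
With 4 capturing groups, `findall` returns a 4-tuple per match.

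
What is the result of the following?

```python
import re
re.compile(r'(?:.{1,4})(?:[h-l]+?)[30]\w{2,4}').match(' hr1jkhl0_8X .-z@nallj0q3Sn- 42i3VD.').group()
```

' hr1jkhl0_8X'

`match` is anchored at position 0; if the pattern doesn't fit there, it returns None.
The match spans [0:12] → ' hr1jkhl0_8X'.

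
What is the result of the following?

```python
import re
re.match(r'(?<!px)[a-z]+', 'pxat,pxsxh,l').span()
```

(0, 4)

`(?!…)`/`(?<!…)` only lets a position through if the neighbouring text does NOT match; no characters are consumed.
`re.match` only tries the pattern at the start of the string.
The match spans [0:4] → 'pxat'.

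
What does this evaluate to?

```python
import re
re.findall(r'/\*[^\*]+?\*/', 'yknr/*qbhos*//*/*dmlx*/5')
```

['/*qbhos*/', '/*dmlx*/']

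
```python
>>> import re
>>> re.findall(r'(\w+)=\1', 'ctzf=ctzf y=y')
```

['ctzf', 'y']

`\1` has to match the exact text group 1 already captured.
With a single group, `findall` returns only what that group captured — 2 items.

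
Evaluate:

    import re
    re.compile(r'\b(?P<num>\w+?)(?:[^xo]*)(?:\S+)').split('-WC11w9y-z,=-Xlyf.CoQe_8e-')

The pattern matches a word boundary (`\b`, zero-width); then one or more of a word character (lazy) (captured as 'num'); then zero or more of any character except [xo] (non-capturing group); then one or more of a non-whitespace character (non-capturing group).
A `+?`/`*?`/`{m,n}?` starts at its minimum and grows only as far as needed for what follows to match.
Matches to split on: at [1:26] → 'WC11w9y-z,=-Xlyf.CoQe_8e-'.
`re.split` interleaves the captured-group text with the surrounding fragments.

['-', 'W', '']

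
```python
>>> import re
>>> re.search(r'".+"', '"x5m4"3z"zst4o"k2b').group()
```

'"x5m4"3z"zst4o"'

The match spans [0:15] → '"x5m4"3z"zst4o"'.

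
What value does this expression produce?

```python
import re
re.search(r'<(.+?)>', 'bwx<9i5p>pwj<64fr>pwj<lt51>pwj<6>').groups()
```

('9i5p',)

The match spans [3:9] → '<9i5p>'.
Captured: group 1 = '9i5p'.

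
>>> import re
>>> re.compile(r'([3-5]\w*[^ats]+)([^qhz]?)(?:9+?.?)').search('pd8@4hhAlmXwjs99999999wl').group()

This matches a character in [3-5], then zero or more of a word character, then one or more of any character except [ats] (captured); then optionally any character except [qhz] (captured); then one or more of a literal '9' (lazy), then optionally any character (non-capturing group).
`re.search` scans for the first position where the pattern succeeds.
The match spans [4:23] → '4hhAlmXwjs99999999w'.
Captured: group 1 = '4hhAlmXwjs9999999', group 2 = ''.

'4hhAlmXwjs99999999w'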